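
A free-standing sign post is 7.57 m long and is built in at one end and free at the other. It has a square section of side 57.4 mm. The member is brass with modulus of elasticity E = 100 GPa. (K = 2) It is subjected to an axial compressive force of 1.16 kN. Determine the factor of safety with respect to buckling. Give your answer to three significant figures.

n ≈ 3.36

I = a⁴/12 = 57.4⁴/12 = 9.046×10^5 mm⁴
I = 9.046×10^5 mm⁴ = 9.046×10^-7 m⁴
Effective length L_e = K·L = 2 × 7.57 = 15.14 m
P_cr = π²EI / L_e² = π² × 100×10⁹ × 9.046×10^-7 / 15.14² = 3.895×10^3 N
Factor of safety n = P_cr / P = 3.8951 / 1.16 = 3.36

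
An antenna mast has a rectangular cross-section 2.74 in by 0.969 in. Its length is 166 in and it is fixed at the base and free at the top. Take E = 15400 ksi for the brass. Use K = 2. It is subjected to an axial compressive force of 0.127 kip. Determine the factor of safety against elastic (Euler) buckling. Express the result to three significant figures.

Buckling occurs about the weak axis: I_min = h·b³/12 with b = 0.969 in (the shorter side).
I_min = 2.74×0.969³/12 = 0.2077 in⁴
Effective length L_e = K·L = 2 × 166 = 332.0 in
P_cr = π²EI / L_e² = π² × 15400×10³ × 0.2077 / 332.0² = 286.5 lb
Factor of safety n = P_cr / P = 0.28647 / 0.127 = 2.26

n ≈ 2.26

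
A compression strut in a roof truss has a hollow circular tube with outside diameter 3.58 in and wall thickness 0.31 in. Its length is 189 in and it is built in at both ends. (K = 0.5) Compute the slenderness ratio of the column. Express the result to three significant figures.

λ ≈ 81.4

Inner diameter d_i = 3.58 − 2×0.31 = 2.960 in
I = π(d_o⁴ − d_i⁴)/64 = π(3.58⁴ − 2.960⁴)/64 = 4.295 in⁴
A = 3.185 in²;  r_min = √(I/A) = √(4.295/3.185) = 1.161 in
L_e = K·L = 0.5 × 189 = 94.50 in
λ = L_e / r_min = 94.500 / 1.161 = 81.4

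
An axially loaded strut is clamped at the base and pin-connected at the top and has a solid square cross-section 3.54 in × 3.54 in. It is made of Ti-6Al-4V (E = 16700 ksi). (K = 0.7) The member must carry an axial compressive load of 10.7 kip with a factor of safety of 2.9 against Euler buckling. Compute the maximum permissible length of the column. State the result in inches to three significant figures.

I = a⁴/12 = 3.54⁴/12 = 13.09 in⁴
Required critical load P_cr = n·P = 2.9 × 10.7 = 31.03 kip = 3.103×10^4 lb
From P_cr = π²EI/(K·L)²:  L = (1/K)·√(π²EI/P_cr) = (1/0.7)·√(π²×1.67×10^7×13.09/3.103×10^4)
L = 377 in

L_max ≈ 377 in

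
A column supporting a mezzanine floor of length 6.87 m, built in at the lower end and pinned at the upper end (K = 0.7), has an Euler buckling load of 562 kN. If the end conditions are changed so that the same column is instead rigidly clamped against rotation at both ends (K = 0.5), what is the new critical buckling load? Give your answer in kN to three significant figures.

P_cr ≈ 1100 kN

P_cr ∝ 1/K², so P_cr,new = P_cr,old × (K_old/K_new)² = 562 × (0.7/0.5)²
= 562 × 1.960 = 1100 kN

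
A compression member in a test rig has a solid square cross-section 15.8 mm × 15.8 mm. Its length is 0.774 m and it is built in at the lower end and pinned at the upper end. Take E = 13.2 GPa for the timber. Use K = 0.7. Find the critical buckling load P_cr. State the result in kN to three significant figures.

I = a⁴/12 = 15.8⁴/12 = 5.193×10^3 mm⁴
I = 5.193×10^3 mm⁴ = 5.193×10^-9 m⁴
Effective length L_e = K·L = 0.7 × 0.774 = 0.5418 m
P_cr = π²EI / L_e² = π² × 13.2×10⁹ × 5.193×10^-9 / 0.5418² = 2.305×10^3 N

P_cr ≈ 2.30 kN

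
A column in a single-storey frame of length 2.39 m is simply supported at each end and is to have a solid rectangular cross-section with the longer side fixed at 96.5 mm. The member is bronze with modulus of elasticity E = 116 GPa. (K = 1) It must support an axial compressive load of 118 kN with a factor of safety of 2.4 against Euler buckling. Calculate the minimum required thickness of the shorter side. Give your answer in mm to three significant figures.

b ≈ 56.0 mm

Required P_cr = n·P = 2.4 × 118 = 283.2 kN
L_e = K·L = 1 × 2.39 = 2.390 m
Required I = P_cr·L_e²/(π²E) = 2.832×10^5 × 2.390² / (π² × 1.16×10^11) = 1.413×10^-6 m⁴
I_req = 1.413×10^6 mm⁴
Rectangle, weak axis: I_min = h·b³/12 with h = 96.5 mm fixed  ⇒  b = (12I/h)^(1/3) = 56.0 mm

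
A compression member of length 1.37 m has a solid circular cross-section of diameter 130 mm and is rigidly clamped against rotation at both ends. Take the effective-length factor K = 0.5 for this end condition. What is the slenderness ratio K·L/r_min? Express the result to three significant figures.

λ ≈ 21.1

For a solid circle r = d/4 = 130/4 = 32.50 mm
L_e = K·L = 0.5 × 1.37 m = 0.6850 m = 685.00 mm
λ = L_e / r_min = 685.00 / 32.50 = 21.1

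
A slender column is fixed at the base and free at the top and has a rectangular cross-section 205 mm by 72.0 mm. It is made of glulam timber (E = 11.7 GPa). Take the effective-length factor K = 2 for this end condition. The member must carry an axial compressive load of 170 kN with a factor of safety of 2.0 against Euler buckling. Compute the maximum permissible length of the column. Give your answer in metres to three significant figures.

L_max ≈ 0.736 m

Buckling occurs about the weak axis: I_min = h·b³/12 with b = 72.0 mm (the shorter side).
I_min = 205×72.0³/12 = 6.376×10^6 mm⁴
I = 6.376×10^-6 m⁴
Required critical load P_cr = n·P = 2.0 × 170 = 340.0 kN = 3.400×10^5 N
From P_cr = π²EI/(K·L)²:  L = (1/K)·√(π²EI/P_cr) = (1/2)·√(π²×1.17×10^10×6.376×10^-6/3.400×10^5)
L = 0.736 m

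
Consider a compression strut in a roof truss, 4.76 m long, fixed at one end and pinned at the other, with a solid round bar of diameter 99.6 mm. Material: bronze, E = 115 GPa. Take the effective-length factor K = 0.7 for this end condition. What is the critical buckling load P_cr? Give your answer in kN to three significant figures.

P_cr ≈ 494 kN

I = πd⁴/64 = π×99.6⁴/64 = 4.831×10^6 mm⁴
I = 4.831×10^6 mm⁴ = 4.831×10^-6 m⁴
Effective length L_e = K·L = 0.7 × 4.76 = 3.332 m
P_cr = π²EI / L_e² = π² × 115×10⁹ × 4.831×10^-6 / 3.332² = 4.938×10^5 N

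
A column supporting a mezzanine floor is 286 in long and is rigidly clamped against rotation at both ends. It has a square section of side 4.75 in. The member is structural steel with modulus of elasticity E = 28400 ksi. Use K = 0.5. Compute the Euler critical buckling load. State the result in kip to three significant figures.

P_cr ≈ 581 kip

I = a⁴/12 = 4.75⁴/12 = 42.42 in⁴
Effective length L_e = K·L = 0.5 × 286 = 143.0 in
P_cr = π²EI / L_e² = π² × 28400×10³ × 42.42 / 143.0² = 5.815×10^5 lb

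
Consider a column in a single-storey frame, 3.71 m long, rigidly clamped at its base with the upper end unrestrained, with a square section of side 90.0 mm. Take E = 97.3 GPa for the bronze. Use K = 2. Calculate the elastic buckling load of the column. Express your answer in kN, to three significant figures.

I = a⁴/12 = 90.0⁴/12 = 5.468×10^6 mm⁴
I = 5.468×10^6 mm⁴ = 5.468×10^-6 m⁴
Effective length L_e = K·L = 2 × 3.71 = 7.420 m
P_cr = π²EI / L_e² = π² × 97.3×10⁹ × 5.468×10^-6 / 7.420² = 9.537×10^4 N

P_cr ≈ 95.4 kN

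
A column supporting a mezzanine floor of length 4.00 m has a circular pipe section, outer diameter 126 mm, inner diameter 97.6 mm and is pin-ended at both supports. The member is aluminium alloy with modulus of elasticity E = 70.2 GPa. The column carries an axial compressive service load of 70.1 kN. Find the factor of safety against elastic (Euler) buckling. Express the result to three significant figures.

n ≈ 4.89

d_o = 126 mm, d_i = 97.6 mm
I = π(d_o⁴ − d_i⁴)/64 = π(126⁴ − 97.60⁴)/64 = 7.918×10^6 mm⁴
I = 7.918×10^6 mm⁴ = 7.918×10^-6 m⁴
Effective length L_e = K·L = 1 × 4.00 = 4.000 m
P_cr = π²EI / L_e² = π² × 70.2×10⁹ × 7.918×10^-6 / 4.000² = 3.429×10^5 N
Factor of safety n = P_cr / P = 342.88 / 70.1 = 4.89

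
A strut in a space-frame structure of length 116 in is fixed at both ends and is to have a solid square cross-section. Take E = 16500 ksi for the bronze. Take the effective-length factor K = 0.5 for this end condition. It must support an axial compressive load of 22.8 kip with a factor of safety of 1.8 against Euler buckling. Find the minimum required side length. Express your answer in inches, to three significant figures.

a ≈ 1.79 in

Required P_cr = n·P = 1.8 × 22.8 = 41.04 kip
L_e = K·L = 0.5 × 116 = 58.00 in
Required I = P_cr·L_e²/(π²E) = 4.104×10^4 × 58.00² / (π² × 1.65×10^7) = 0.8478 in⁴
Solid square: I = a⁴/12  ⇒  a = (12I)^(1/4) = (12×0.8478)^(1/4) = 1.79 in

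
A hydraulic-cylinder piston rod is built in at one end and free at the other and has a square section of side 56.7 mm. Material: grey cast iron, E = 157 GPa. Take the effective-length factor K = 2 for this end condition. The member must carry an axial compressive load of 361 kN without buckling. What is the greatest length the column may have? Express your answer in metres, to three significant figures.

I = a⁴/12 = 56.7⁴/12 = 8.613×10^5 mm⁴
I = 8.613×10^-7 m⁴
At the buckling limit P_cr = P = 3.610×10^5 N
From P_cr = π²EI/(K·L)²:  L = (1/K)·√(π²EI/P_cr) = (1/2)·√(π²×1.57×10^11×8.613×10^-7/3.610×10^5)
L = 0.961 m

L_max ≈ 0.961 m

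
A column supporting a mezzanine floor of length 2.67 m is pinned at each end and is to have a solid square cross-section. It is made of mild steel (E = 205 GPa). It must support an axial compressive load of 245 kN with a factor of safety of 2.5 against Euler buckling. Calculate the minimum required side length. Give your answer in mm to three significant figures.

a ≈ 71.3 mm

Required P_cr = n·P = 2.5 × 245 = 612.5 kN
L_e = K·L = 1 × 2.67 = 2.670 m
Required I = P_cr·L_e²/(π²E) = 6.125×10^5 × 2.670² / (π² × 2.05×10^11) = 2.158×10^-6 m⁴
I_req = 2.158×10^6 mm⁴
Solid square: I = a⁴/12  ⇒  a = (12I)^(1/4) = (12×2.158×10^6)^(1/4) = 71.3 mm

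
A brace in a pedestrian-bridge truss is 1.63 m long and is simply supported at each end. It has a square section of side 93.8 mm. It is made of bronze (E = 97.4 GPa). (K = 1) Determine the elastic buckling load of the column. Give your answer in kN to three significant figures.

I = a⁴/12 = 93.8⁴/12 = 6.451×10^6 mm⁴
I = 6.451×10^6 mm⁴ = 6.451×10^-6 m⁴
Effective length L_e = K·L = 1 × 1.63 = 1.630 m
P_cr = π²EI / L_e² = π² × 97.4×10⁹ × 6.451×10^-6 / 1.630² = 2.334×10^6 N

P_cr ≈ 2330 kN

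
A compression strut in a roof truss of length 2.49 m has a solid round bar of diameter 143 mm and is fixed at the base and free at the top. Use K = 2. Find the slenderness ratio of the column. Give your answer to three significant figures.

λ ≈ 139

I = πd⁴/64 = π×143⁴/64 = 2.053×10^7 mm⁴
A = 1.606×10^4 mm²;  r_min = √(I/A) = √(2.053×10^7/1.606×10^4) = 35.75 mm
L_e = K·L = 2 × 2.49 m = 4.980 m = 4980.0 mm
λ = L_e / r_min = 4980.0 / 35.75 = 139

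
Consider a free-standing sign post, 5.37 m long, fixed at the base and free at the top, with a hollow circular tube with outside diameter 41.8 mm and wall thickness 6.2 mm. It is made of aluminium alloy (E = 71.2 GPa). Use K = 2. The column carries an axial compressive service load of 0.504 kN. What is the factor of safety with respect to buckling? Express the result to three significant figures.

n ≈ 1.37

Inner diameter d_i = 41.8 − 2×6.2 = 29.40 mm
I = π(d_o⁴ − d_i⁴)/64 = π(41.8⁴ − 29.40⁴)/64 = 1.132×10^5 mm⁴
I = 1.132×10^5 mm⁴ = 1.132×10^-7 m⁴
Effective length L_e = K·L = 2 × 5.37 = 10.74 m
P_cr = π²EI / L_e² = π² × 71.2×10⁹ × 1.132×10^-7 / 10.74² = 689.5 N
Factor of safety n = P_cr / P = 0.68952 / 0.504 = 1.37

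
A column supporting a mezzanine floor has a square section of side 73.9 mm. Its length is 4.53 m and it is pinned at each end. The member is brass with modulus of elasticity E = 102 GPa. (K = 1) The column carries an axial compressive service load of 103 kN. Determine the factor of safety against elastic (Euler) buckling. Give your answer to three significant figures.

I = a⁴/12 = 73.9⁴/12 = 2.485×10^6 mm⁴
I = 2.485×10^6 mm⁴ = 2.485×10^-6 m⁴
Effective length L_e = K·L = 1 × 4.53 = 4.530 m
P_cr = π²EI / L_e² = π² × 102×10⁹ × 2.485×10^-6 / 4.530² = 1.219×10^5 N
Factor of safety n = P_cr / P = 121.93 / 103 = 1.18

n ≈ 1.18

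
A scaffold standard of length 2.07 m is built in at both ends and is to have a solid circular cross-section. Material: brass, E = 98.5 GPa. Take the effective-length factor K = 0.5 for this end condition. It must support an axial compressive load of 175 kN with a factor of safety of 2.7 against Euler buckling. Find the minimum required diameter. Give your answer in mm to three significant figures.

Required P_cr = n·P = 2.7 × 175 = 472.5 kN
L_e = K·L = 0.5 × 2.07 = 1.035 m
Required I = P_cr·L_e²/(π²E) = 4.725×10^5 × 1.035² / (π² × 9.85×10^10) = 5.207×10^-7 m⁴
I_req = 5.207×10^5 mm⁴
Solid circle: I = πd⁴/64  ⇒  d = (64I/π)^(1/4) = (64×5.207×10^5/π)^(1/4) = 57.1 mm

d ≈ 57.1 mm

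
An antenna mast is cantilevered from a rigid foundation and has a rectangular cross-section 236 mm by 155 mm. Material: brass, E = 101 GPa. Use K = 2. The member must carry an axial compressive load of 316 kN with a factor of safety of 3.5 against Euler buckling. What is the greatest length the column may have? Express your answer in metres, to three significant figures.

Buckling occurs about the weak axis: I_min = h·b³/12 with b = 155 mm (the shorter side).
I_min = 236×155³/12 = 7.324×10^7 mm⁴
I = 7.324×10^-5 m⁴
Required critical load P_cr = n·P = 3.5 × 316 = 1106 kN = 1.106×10^6 N
From P_cr = π²EI/(K·L)²:  L = (1/K)·√(π²EI/P_cr) = (1/2)·√(π²×1.01×10^11×7.324×10^-5/1.106×10^6)
L = 4.06 m

L_max ≈ 4.06 m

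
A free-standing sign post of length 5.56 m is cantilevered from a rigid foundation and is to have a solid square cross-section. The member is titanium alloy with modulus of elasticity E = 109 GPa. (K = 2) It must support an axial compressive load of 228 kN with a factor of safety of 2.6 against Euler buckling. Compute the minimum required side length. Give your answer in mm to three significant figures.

Required P_cr = n·P = 2.6 × 228 = 592.8 kN
L_e = K·L = 2 × 5.56 = 11.12 m
Required I = P_cr·L_e²/(π²E) = 5.928×10^5 × 11.12² / (π² × 1.09×10^11) = 6.814×10^-5 m⁴
I_req = 6.814×10^7 mm⁴
Solid square: I = a⁴/12  ⇒  a = (12I)^(1/4) = (12×6.814×10^7)^(1/4) = 169 mm

a ≈ 169 mm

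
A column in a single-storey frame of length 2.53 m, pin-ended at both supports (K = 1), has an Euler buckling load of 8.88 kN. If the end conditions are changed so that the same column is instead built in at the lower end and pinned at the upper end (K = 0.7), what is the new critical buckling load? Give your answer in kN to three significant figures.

P_cr ≈ 18.1 kN

P_cr ∝ 1/K², so P_cr,new = P_cr,old × (K_old/K_new)² = 8.88 × (1/0.7)²
= 8.88 × 2.041 = 18.1 kN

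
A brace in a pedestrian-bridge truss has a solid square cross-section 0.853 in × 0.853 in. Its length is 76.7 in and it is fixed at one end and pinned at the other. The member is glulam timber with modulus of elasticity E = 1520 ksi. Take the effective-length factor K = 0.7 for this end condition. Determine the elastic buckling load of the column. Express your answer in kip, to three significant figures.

I = a⁴/12 = 0.853⁴/12 = 4.412×10^-2 in⁴
Effective length L_e = K·L = 0.7 × 76.7 = 53.69 in
P_cr = π²EI / L_e² = π² × 1520×10³ × 4.412×10^-2 / 53.69² = 229.6 lb

P_cr ≈ 0.230 kip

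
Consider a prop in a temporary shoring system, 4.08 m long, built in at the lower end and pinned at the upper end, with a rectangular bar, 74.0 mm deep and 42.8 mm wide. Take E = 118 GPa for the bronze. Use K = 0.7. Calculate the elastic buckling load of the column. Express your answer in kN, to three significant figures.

P_cr ≈ 69.0 kN

Buckling occurs about the weak axis: I_min = h·b³/12 with b = 42.8 mm (the shorter side).
I_min = 74.0×42.8³/12 = 4.835×10^5 mm⁴
I = 4.835×10^5 mm⁴ = 4.835×10^-7 m⁴
Effective length L_e = K·L = 0.7 × 4.08 = 2.856 m
P_cr = π²EI / L_e² = π² × 118×10⁹ × 4.835×10^-7 / 2.856² = 6.903×10^4 N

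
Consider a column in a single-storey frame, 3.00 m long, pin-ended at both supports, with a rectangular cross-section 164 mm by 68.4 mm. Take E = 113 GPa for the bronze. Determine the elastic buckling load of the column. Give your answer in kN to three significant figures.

Buckling occurs about the weak axis: I_min = h·b³/12 with b = 68.4 mm (the shorter side).
I_min = 164×68.4³/12 = 4.374×10^6 mm⁴
I = 4.374×10^6 mm⁴ = 4.374×10^-6 m⁴
Effective length L_e = K·L = 1 × 3.00 = 3.000 m
P_cr = π²EI / L_e² = π² × 113×10⁹ × 4.374×10^-6 / 3.000² = 5.420×10^5 N

P_cr ≈ 542 kN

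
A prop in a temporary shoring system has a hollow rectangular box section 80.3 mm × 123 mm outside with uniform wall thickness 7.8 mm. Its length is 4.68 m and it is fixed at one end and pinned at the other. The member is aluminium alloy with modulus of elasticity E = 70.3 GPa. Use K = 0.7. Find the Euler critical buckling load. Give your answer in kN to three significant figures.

P_cr ≈ 186 kN

Inner dimensions: h_i = 123 − 2×7.8 = 107.4 mm, b_i = 80.3 − 2×7.8 = 64.70 mm
Weak-axis I_min = (h_o·b_o³ − h_i·b_i³)/12 with b_o = 80.3, b_i = 64.70 mm (shorter outer/inner sides).
I_min = (123×80.3³ − 107.4×64.70³)/12 = 2.883×10^6 mm⁴
I = 2.883×10^6 mm⁴ = 2.883×10^-6 m⁴
Effective length L_e = K·L = 0.7 × 4.68 = 3.276 m
P_cr = π²EI / L_e² = π² × 70.3×10⁹ × 2.883×10^-6 / 3.276² = 1.864×10^5 N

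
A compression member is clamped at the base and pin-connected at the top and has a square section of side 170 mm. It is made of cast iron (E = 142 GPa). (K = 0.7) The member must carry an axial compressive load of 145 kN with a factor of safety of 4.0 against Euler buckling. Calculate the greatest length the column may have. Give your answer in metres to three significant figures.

I = a⁴/12 = 170⁴/12 = 6.960×10^7 mm⁴
I = 6.960×10^-5 m⁴
Required critical load P_cr = n·P = 4.0 × 145 = 580.0 kN = 5.800×10^5 N
From P_cr = π²EI/(K·L)²:  L = (1/K)·√(π²EI/P_cr) = (1/0.7)·√(π²×1.42×10^11×6.960×10^-5/5.800×10^5)
L = 18.5 m

L_max ≈ 18.5 m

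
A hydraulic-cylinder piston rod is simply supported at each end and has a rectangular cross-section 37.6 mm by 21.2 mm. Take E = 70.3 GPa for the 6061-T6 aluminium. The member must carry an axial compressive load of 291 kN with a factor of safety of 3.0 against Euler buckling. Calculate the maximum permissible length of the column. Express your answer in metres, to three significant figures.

Buckling occurs about the weak axis: I_min = h·b³/12 with b = 21.2 mm (the shorter side).
I_min = 37.6×21.2³/12 = 2.985×10^4 mm⁴
I = 2.985×10^-8 m⁴
Required critical load P_cr = n·P = 3.0 × 291 = 873.0 kN = 8.730×10^5 N
From P_cr = π²EI/(K·L)²:  L = (1/K)·√(π²EI/P_cr) = (1/1)·√(π²×7.03×10^10×2.985×10^-8/8.730×10^5)
L = 0.154 m

L_max ≈ 0.154 m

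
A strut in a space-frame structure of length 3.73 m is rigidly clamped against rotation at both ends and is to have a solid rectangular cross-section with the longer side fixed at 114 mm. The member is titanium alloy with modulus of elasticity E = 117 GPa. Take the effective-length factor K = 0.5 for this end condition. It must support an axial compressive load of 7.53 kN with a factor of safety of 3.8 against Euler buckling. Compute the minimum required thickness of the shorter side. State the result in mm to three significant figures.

Required P_cr = n·P = 3.8 × 7.53 = 28.61 kN
L_e = K·L = 0.5 × 3.73 = 1.865 m
Required I = P_cr·L_e²/(π²E) = 2.861×10^4 × 1.865² / (π² × 1.17×10^11) = 8.619×10^-8 m⁴
I_req = 8.619×10^4 mm⁴
Rectangle, weak axis: I_min = h·b³/12 with h = 114 mm fixed  ⇒  b = (12I/h)^(1/3) = 20.9 mm

b ≈ 20.9 mm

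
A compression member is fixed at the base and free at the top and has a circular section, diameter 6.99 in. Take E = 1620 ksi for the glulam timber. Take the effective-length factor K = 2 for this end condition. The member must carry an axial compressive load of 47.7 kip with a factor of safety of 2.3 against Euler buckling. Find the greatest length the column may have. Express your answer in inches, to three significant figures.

L_max ≈ 65.3 in

I = πd⁴/64 = π×6.99⁴/64 = 117.2 in⁴
Required critical load P_cr = n·P = 2.3 × 47.7 = 109.7 kip = 1.097×10^5 lb
From P_cr = π²EI/(K·L)²:  L = (1/K)·√(π²EI/P_cr) = (1/2)·√(π²×1.62×10^6×117.2/1.097×10^5)
L = 65.3 in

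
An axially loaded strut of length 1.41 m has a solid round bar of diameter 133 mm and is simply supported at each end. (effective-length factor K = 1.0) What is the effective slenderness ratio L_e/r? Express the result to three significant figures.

λ ≈ 42.4

For a solid circle r = d/4 = 133/4 = 33.25 mm
L_e = K·L = 1 × 1.41 m = 1.410 m = 1410.0 mm
λ = L_e / r_min = 1410.0 / 33.25 = 42.4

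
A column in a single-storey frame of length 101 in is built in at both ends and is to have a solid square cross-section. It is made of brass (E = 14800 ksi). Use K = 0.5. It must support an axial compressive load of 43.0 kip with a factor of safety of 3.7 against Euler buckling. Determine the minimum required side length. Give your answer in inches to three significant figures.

a ≈ 2.40 in

Required P_cr = n·P = 3.7 × 43.0 = 159.1 kip
L_e = K·L = 0.5 × 101 = 50.50 in
Required I = P_cr·L_e²/(π²E) = 1.591×10^5 × 50.50² / (π² × 1.48×10^7) = 2.778 in⁴
Solid square: I = a⁴/12  ⇒  a = (12I)^(1/4) = (12×2.778)^(1/4) = 2.40 in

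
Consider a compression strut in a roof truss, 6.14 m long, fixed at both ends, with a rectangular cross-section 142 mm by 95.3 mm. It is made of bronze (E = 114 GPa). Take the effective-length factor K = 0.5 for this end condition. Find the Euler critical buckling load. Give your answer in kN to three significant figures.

Buckling occurs about the weak axis: I_min = h·b³/12 with b = 95.3 mm (the shorter side).
I_min = 142×95.3³/12 = 1.024×10^7 mm⁴
I = 1.024×10^7 mm⁴ = 1.024×10^-5 m⁴
Effective length L_e = K·L = 0.5 × 6.14 = 3.070 m
P_cr = π²EI / L_e² = π² × 114×10⁹ × 1.024×10^-5 / 3.070² = 1.223×10^6 N

P_cr ≈ 1220 kN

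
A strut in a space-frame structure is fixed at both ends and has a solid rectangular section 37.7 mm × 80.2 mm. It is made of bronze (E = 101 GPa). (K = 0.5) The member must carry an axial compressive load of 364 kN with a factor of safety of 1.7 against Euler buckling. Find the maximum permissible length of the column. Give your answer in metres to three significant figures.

Buckling occurs about the weak axis: I_min = h·b³/12 with b = 37.7 mm (the shorter side).
I_min = 80.2×37.7³/12 = 3.581×10^5 mm⁴
I = 3.581×10^-7 m⁴
Required critical load P_cr = n·P = 1.7 × 364 = 618.8 kN = 6.188×10^5 N
From P_cr = π²EI/(K·L)²:  L = (1/K)·√(π²EI/P_cr) = (1/0.5)·√(π²×1.01×10^11×3.581×10^-7/6.188×10^5)
L = 1.52 m

L_max ≈ 1.52 m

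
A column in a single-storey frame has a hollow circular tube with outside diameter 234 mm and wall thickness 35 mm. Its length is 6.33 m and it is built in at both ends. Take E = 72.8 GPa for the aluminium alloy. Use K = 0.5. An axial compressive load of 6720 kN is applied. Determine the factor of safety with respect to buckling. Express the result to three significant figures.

n ≈ 1.19

Inner diameter d_i = 234 − 2×35 = 164.0 mm
I = π(d_o⁴ − d_i⁴)/64 = π(234⁴ − 164.0⁴)/64 = 1.117×10^8 mm⁴
I = 1.117×10^8 mm⁴ = 1.117×10^-4 m⁴
Effective length L_e = K·L = 0.5 × 6.33 = 3.165 m
P_cr = π²EI / L_e² = π² × 72.8×10⁹ × 1.117×10^-4 / 3.165² = 8.009×10^6 N
Factor of safety n = P_cr / P = 8009.4 / 6720 = 1.19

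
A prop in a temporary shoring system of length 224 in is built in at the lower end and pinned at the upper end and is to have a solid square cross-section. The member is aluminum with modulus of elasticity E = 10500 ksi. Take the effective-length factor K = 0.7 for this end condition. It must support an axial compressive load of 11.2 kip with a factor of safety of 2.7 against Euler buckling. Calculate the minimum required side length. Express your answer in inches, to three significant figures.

a ≈ 3.05 in

Required P_cr = n·P = 2.7 × 11.2 = 30.24 kip
L_e = K·L = 0.7 × 224 = 156.8 in
Required I = P_cr·L_e²/(π²E) = 3.024×10^4 × 156.8² / (π² × 1.05×10^7) = 7.174 in⁴
Solid square: I = a⁴/12  ⇒  a = (12I)^(1/4) = (12×7.174)^(1/4) = 3.05 in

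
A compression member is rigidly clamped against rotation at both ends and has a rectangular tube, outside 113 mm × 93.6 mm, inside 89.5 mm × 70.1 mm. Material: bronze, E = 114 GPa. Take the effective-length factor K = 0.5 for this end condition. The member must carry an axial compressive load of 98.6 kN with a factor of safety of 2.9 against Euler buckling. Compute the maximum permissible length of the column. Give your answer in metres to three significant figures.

Weak-axis I_min = (h_o·b_o³ − h_i·b_i³)/12 with b_o = 93.6, b_i = 70.10 mm (shorter outer/inner sides).
I_min = (113×93.6³ − 89.50×70.10³)/12 = 5.153×10^6 mm⁴
I = 5.153×10^-6 m⁴
Required critical load P_cr = n·P = 2.9 × 98.6 = 285.9 kN = 2.859×10^5 N
From P_cr = π²EI/(K·L)²:  L = (1/K)·√(π²EI/P_cr) = (1/0.5)·√(π²×1.14×10^11×5.153×10^-6/2.859×10^5)
L = 9.01 m

L_max ≈ 9.01 m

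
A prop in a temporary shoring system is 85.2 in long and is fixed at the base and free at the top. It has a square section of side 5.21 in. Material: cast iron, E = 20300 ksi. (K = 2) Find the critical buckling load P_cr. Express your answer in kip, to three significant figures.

I = a⁴/12 = 5.21⁴/12 = 61.40 in⁴
Effective length L_e = K·L = 2 × 85.2 = 170.4 in
P_cr = π²EI / L_e² = π² × 20300×10³ × 61.40 / 170.4² = 4.237×10^5 lb

P_cr ≈ 424 kip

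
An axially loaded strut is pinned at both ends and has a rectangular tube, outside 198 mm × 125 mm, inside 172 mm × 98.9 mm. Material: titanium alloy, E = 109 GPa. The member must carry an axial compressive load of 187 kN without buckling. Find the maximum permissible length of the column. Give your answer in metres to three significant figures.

Weak-axis I_min = (h_o·b_o³ − h_i·b_i³)/12 with b_o = 125, b_i = 98.90 mm (shorter outer/inner sides).
I_min = (198×125³ − 172.0×98.90³)/12 = 1.836×10^7 mm⁴
I = 1.836×10^-5 m⁴
At the buckling limit P_cr = P = 1.870×10^5 N
From P_cr = π²EI/(K·L)²:  L = (1/K)·√(π²EI/P_cr) = (1/1)·√(π²×1.09×10^11×1.836×10^-5/1.870×10^5)
L = 10.3 m

L_max ≈ 10.3 m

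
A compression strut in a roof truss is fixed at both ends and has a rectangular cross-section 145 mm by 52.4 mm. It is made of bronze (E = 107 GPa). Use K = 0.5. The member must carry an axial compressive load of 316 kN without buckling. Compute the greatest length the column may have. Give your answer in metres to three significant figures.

Buckling occurs about the weak axis: I_min = h·b³/12 with b = 52.4 mm (the shorter side).
I_min = 145×52.4³/12 = 1.739×10^6 mm⁴
I = 1.739×10^-6 m⁴
At the buckling limit P_cr = P = 3.160×10^5 N
From P_cr = π²EI/(K·L)²:  L = (1/K)·√(π²EI/P_cr) = (1/0.5)·√(π²×1.07×10^11×1.739×10^-6/3.160×10^5)
L = 4.82 m

L_max ≈ 4.82 m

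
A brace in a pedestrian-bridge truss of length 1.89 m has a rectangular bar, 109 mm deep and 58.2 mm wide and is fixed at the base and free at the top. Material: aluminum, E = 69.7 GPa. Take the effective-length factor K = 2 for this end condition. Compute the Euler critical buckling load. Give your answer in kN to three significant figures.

Buckling occurs about the weak axis: I_min = h·b³/12 with b = 58.2 mm (the shorter side).
I_min = 109×58.2³/12 = 1.791×10^6 mm⁴
I = 1.791×10^6 mm⁴ = 1.791×10^-6 m⁴
Effective length L_e = K·L = 2 × 1.89 = 3.780 m
P_cr = π²EI / L_e² = π² × 69.7×10⁹ × 1.791×10^-6 / 3.780² = 8.621×10^4 N

P_cr ≈ 86.2 kN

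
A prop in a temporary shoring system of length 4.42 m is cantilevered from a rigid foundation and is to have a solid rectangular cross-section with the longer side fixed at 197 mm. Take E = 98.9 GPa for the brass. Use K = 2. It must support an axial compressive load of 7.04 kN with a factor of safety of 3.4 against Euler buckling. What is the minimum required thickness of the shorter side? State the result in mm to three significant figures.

Required P_cr = n·P = 3.4 × 7.04 = 23.94 kN
L_e = K·L = 2 × 4.42 = 8.840 m
Required I = P_cr·L_e²/(π²E) = 2.394×10^4 × 8.840² / (π² × 9.89×10^10) = 1.916×10^-6 m⁴
I_req = 1.916×10^6 mm⁴
Rectangle, weak axis: I_min = h·b³/12 with h = 197 mm fixed  ⇒  b = (12I/h)^(1/3) = 48.9 mm

b ≈ 48.9 mm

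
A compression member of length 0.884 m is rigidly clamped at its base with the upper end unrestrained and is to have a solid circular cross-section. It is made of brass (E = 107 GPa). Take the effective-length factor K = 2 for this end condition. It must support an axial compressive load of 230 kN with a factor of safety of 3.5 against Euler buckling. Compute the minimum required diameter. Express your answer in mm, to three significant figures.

Required P_cr = n·P = 3.5 × 230 = 805.0 kN
L_e = K·L = 2 × 0.884 = 1.768 m
Required I = P_cr·L_e²/(π²E) = 8.050×10^5 × 1.768² / (π² × 1.07×10^11) = 2.383×10^-6 m⁴
I_req = 2.383×10^6 mm⁴
Solid circle: I = πd⁴/64  ⇒  d = (64I/π)^(1/4) = (64×2.383×10^6/π)^(1/4) = 83.5 mm

d ≈ 83.5 mm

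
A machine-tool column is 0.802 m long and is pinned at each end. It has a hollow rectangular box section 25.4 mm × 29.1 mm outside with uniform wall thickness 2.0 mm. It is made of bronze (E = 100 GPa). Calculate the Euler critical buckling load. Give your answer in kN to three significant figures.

P_cr ≈ 29.5 kN

Inner dimensions: h_i = 29.1 − 2×2.0 = 25.10 mm, b_i = 25.4 − 2×2.0 = 21.40 mm
Weak-axis I_min = (h_o·b_o³ − h_i·b_i³)/12 with b_o = 25.4, b_i = 21.40 mm (shorter outer/inner sides).
I_min = (29.1×25.4³ − 25.10×21.40³)/12 = 1.924×10^4 mm⁴
I = 1.924×10^4 mm⁴ = 1.924×10^-8 m⁴
Effective length L_e = K·L = 1 × 0.802 = 0.8020 m
P_cr = π²EI / L_e² = π² × 100×10⁹ × 1.924×10^-8 / 0.8020² = 2.952×10^4 N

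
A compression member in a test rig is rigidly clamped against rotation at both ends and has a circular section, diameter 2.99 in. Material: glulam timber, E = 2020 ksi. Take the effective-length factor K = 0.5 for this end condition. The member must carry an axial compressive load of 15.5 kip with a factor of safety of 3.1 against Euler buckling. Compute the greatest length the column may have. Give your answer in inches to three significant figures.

L_max ≈ 80.7 in

I = πd⁴/64 = π×2.99⁴/64 = 3.923 in⁴
Required critical load P_cr = n·P = 3.1 × 15.5 = 48.05 kip = 4.805×10^4 lb
From P_cr = π²EI/(K·L)²:  L = (1/K)·√(π²EI/P_cr) = (1/0.5)·√(π²×2.02×10^6×3.923/4.805×10^4)
L = 80.7 in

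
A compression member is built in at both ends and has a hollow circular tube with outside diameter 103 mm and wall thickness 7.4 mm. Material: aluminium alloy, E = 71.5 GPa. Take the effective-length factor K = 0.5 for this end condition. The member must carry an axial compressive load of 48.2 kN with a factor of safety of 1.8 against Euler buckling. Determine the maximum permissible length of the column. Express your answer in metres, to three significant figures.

L_max ≈ 9.12 m

Inner diameter d_i = 103 − 2×7.4 = 88.20 mm
I = π(d_o⁴ − d_i⁴)/64 = π(103⁴ − 88.20⁴)/64 = 2.554×10^6 mm⁴
I = 2.554×10^-6 m⁴
Required critical load P_cr = n·P = 1.8 × 48.2 = 86.76 kN = 8.676×10^4 N
From P_cr = π²EI/(K·L)²:  L = (1/K)·√(π²EI/P_cr) = (1/0.5)·√(π²×7.15×10^10×2.554×10^-6/8.676×10^4)
L = 9.12 m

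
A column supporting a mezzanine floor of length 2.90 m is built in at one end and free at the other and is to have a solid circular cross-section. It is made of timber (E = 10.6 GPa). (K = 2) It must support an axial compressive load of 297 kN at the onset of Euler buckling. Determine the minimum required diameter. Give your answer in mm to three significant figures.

d ≈ 210 mm

L_e = K·L = 2 × 2.90 = 5.800 m
Required I = P_cr·L_e²/(π²E) = 2.970×10^5 × 5.800² / (π² × 1.06×10^10) = 9.550×10^-5 m⁴
I_req = 9.550×10^7 mm⁴
Solid circle: I = πd⁴/64  ⇒  d = (64I/π)^(1/4) = (64×9.550×10^7/π)^(1/4) = 210 mm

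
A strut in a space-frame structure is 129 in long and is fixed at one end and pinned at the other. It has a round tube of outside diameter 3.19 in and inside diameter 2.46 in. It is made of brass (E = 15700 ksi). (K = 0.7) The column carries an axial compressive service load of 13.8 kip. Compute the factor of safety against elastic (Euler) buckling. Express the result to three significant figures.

d_o = 3.19 in, d_i = 2.46 in
I = π(d_o⁴ − d_i⁴)/64 = π(3.19⁴ − 2.460⁴)/64 = 3.285 in⁴
Effective length L_e = K·L = 0.7 × 129 = 90.30 in
P_cr = π²EI / L_e² = π² × 15700×10³ × 3.285 / 90.30² = 6.243×10^4 lb
Factor of safety n = P_cr / P = 62.434 / 13.8 = 4.52

n ≈ 4.52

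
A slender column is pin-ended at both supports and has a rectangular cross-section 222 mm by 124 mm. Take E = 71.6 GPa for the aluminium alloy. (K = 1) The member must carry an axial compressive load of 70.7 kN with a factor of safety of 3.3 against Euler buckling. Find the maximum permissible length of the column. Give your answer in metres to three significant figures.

Buckling occurs about the weak axis: I_min = h·b³/12 with b = 124 mm (the shorter side).
I_min = 222×124³/12 = 3.527×10^7 mm⁴
I = 3.527×10^-5 m⁴
Required critical load P_cr = n·P = 3.3 × 70.7 = 233.3 kN = 2.333×10^5 N
From P_cr = π²EI/(K·L)²:  L = (1/K)·√(π²EI/P_cr) = (1/1)·√(π²×7.16×10^10×3.527×10^-5/2.333×10^5)
L = 10.3 m

L_max ≈ 10.3 m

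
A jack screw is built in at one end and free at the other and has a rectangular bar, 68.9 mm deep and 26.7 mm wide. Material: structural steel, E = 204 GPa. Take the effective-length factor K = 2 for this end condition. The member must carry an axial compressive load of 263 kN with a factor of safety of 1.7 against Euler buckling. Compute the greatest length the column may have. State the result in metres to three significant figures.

L_max ≈ 0.351 m

Buckling occurs about the weak axis: I_min = h·b³/12 with b = 26.7 mm (the shorter side).
I_min = 68.9×26.7³/12 = 1.093×10^5 mm⁴
I = 1.093×10^-7 m⁴
Required critical load P_cr = n·P = 1.7 × 263 = 447.1 kN = 4.471×10^5 N
From P_cr = π²EI/(K·L)²:  L = (1/K)·√(π²EI/P_cr) = (1/2)·√(π²×2.04×10^11×1.093×10^-7/4.471×10^5)
L = 0.351 m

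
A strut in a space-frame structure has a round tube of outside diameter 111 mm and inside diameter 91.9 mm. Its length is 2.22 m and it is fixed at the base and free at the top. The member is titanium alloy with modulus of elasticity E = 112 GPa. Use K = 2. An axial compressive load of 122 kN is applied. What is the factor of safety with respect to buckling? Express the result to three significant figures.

n ≈ 1.82

d_o = 111 mm, d_i = 91.9 mm
I = π(d_o⁴ − d_i⁴)/64 = π(111⁴ − 91.90⁴)/64 = 3.950×10^6 mm⁴
I = 3.950×10^6 mm⁴ = 3.950×10^-6 m⁴
Effective length L_e = K·L = 2 × 2.22 = 4.440 m
P_cr = π²EI / L_e² = π² × 112×10⁹ × 3.950×10^-6 / 4.440² = 2.215×10^5 N
Factor of safety n = P_cr / P = 221.51 / 122 = 1.82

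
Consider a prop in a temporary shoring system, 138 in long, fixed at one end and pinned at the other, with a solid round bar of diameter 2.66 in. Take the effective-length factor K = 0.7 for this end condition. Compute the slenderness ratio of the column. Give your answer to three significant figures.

For a solid circle r = d/4 = 2.66/4 = 0.6650 in
L_e = K·L = 0.7 × 138 = 96.60 in
λ = L_e / r_min = 96.600 / 0.6650 = 145

λ ≈ 145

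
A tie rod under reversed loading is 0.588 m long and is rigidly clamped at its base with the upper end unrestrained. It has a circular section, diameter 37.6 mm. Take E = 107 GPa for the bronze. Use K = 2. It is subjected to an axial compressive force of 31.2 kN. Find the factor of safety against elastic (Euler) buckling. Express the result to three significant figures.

n ≈ 2.40

I = πd⁴/64 = π×37.6⁴/64 = 9.811×10^4 mm⁴
I = 9.811×10^4 mm⁴ = 9.811×10^-8 m⁴
Effective length L_e = K·L = 2 × 0.588 = 1.176 m
P_cr = π²EI / L_e² = π² × 107×10⁹ × 9.811×10^-8 / 1.176² = 7.492×10^4 N
Factor of safety n = P_cr / P = 74.919 / 31.2 = 2.40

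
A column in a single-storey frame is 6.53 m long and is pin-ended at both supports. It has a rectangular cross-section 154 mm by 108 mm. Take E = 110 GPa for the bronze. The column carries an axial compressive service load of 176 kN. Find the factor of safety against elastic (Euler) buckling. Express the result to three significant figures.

n ≈ 2.34

Buckling occurs about the weak axis: I_min = h·b³/12 with b = 108 mm (the shorter side).
I_min = 154×108³/12 = 1.617×10^7 mm⁴
I = 1.617×10^7 mm⁴ = 1.617×10^-5 m⁴
Effective length L_e = K·L = 1 × 6.53 = 6.530 m
P_cr = π²EI / L_e² = π² × 110×10⁹ × 1.617×10^-5 / 6.530² = 4.116×10^5 N
Factor of safety n = P_cr / P = 411.60 / 176 = 2.34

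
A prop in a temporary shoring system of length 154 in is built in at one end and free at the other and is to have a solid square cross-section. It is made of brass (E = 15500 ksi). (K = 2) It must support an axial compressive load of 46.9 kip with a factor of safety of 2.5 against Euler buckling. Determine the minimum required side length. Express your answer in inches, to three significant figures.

a ≈ 5.43 in

Required P_cr = n·P = 2.5 × 46.9 = 117.2 kip
L_e = K·L = 2 × 154 = 308.0 in
Required I = P_cr·L_e²/(π²E) = 1.173×10^5 × 308.0² / (π² × 1.55×10^7) = 72.71 in⁴
Solid square: I = a⁴/12  ⇒  a = (12I)^(1/4) = (12×72.71)^(1/4) = 5.43 in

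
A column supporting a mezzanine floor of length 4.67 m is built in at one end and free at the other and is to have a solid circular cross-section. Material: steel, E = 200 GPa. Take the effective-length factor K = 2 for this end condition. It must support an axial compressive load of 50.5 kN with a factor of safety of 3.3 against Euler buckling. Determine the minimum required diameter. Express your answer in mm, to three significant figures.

Required P_cr = n·P = 3.3 × 50.5 = 166.6 kN
L_e = K·L = 2 × 4.67 = 9.340 m
Required I = P_cr·L_e²/(π²E) = 1.667×10^5 × 9.340² / (π² × 2.00×10^11) = 7.365×10^-6 m⁴
I_req = 7.365×10^6 mm⁴
Solid circle: I = πd⁴/64  ⇒  d = (64I/π)^(1/4) = (64×7.365×10^6/π)^(1/4) = 111 mm

d ≈ 111 mm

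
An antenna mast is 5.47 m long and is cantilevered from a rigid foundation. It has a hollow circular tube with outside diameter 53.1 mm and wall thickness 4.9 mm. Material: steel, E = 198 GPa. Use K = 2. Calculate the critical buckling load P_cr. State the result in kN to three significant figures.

Inner diameter d_i = 53.1 − 2×4.9 = 43.30 mm
I = π(d_o⁴ − d_i⁴)/64 = π(53.1⁴ − 43.30⁴)/64 = 2.177×10^5 mm⁴
I = 2.177×10^5 mm⁴ = 2.177×10^-7 m⁴
Effective length L_e = K·L = 2 × 5.47 = 10.94 m
P_cr = π²EI / L_e² = π² × 198×10⁹ × 2.177×10^-7 / 10.94² = 3.555×10^3 N

P_cr ≈ 3.55 kN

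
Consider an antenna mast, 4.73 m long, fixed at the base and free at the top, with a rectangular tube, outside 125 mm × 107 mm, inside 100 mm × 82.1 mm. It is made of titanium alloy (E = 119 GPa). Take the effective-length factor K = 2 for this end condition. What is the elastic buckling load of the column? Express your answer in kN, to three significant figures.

Weak-axis I_min = (h_o·b_o³ − h_i·b_i³)/12 with b_o = 107, b_i = 82.10 mm (shorter outer/inner sides).
I_min = (125×107³ − 100.0×82.10³)/12 = 8.149×10^6 mm⁴
I = 8.149×10^6 mm⁴ = 8.149×10^-6 m⁴
Effective length L_e = K·L = 2 × 4.73 = 9.460 m
P_cr = π²EI / L_e² = π² × 119×10⁹ × 8.149×10^-6 / 9.460² = 1.070×10^5 N

P_cr ≈ 107 kN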